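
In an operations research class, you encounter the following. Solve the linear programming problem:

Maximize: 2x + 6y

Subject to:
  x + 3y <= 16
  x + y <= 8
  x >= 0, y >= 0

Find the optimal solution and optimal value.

Feasible vertices: (0, 0), (0, 16/3), (4, 4), (8, 0)
Objective 2x + 6y at each:
  (0, 0): 0
  (0, 16/3): 32
  (4, 4): 32
  (8, 0): 16
Maximum is 32 at (0, 16/3).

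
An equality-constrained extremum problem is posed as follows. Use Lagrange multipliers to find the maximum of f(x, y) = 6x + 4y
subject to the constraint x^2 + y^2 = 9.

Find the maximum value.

Set up Lagrange conditions: grad f = lambda * grad g
  6 = 2*lambda*x
  4 = 2*lambda*y
From these: x/y = 6/4, so x = 6t, y = 4t for some t.
Substitute into constraint: (6t)^2 + (4t)^2 = 9
  t^2 * 52 = 9
  t = sqrt(9/52)
Maximum = 6*x + 4*y = (6^2 + 4^2)*t = 52 * sqrt(9/52) = sqrt(468)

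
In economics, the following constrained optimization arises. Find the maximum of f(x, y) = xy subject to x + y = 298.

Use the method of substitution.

Substitute y = 298 - x into f(x,y) = xy:
g(x) = x(298 - x) = 298x - x^2
g'(x) = 298 - 2x = 0  =>  x = 149
y = 298 - 149 = 149
Maximum value = 149 * 149 = 22201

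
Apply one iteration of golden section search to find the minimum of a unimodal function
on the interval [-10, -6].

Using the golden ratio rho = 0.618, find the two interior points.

Golden section search on [-10, -6].
Golden ratio rho = 0.618 (approx).
Interior points:
  x_1 = -10 + (1-0.618)*4 = -8.4720
  x_2 = -10 + 0.618*4 = -7.5280
Compare f(x_1) and f(x_2) to determine which subinterval to keep.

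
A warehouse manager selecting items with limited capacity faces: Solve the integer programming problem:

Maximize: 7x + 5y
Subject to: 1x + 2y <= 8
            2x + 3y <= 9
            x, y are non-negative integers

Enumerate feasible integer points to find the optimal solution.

Constraint 1: 1x + 2y <= 8
Constraint 2: 2x + 3y <= 9
Feasible x range (need y >= 0): 0 <= x <= min(8/1, 9/2) => x in {0, ..., 4}.
Enumerate feasible integer points row by row (the coefficient of y is 5 > 0, so for each x the largest feasible y gives the best value):
  x = 0: y <= min((8 - 1*0)/2, (9 - 2*0)/3) => y in {0, ..., 3}; best 7*0 + 5*3 = 15
  x = 1: y <= min((8 - 1*1)/2, (9 - 2*1)/3) => y in {0, ..., 2}; best 7*1 + 5*2 = 17
  x = 2: y <= min((8 - 1*2)/2, (9 - 2*2)/3) => y in {0, ..., 1}; best 7*2 + 5*1 = 19
  x = 3: y <= min((8 - 1*3)/2, (9 - 2*3)/3) => y in {0, ..., 1}; best 7*3 + 5*1 = 26
  x = 4: y <= min((8 - 1*4)/2, (9 - 2*4)/3) => y in {0}; best 7*4 + 5*0 = 28
The maximum 7x + 5y = 28 is achieved at x = 4, y = 0.
Check: 1*4 + 2*0 = 4 <= 8 and 2*4 + 3*0 = 8 <= 9.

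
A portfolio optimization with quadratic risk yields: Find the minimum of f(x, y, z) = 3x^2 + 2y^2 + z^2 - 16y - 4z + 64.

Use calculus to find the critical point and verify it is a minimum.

f(x,y,z) = 3x^2 + 2y^2 + z^2 - 16y - 4z + 64
df/dx = 6x + (0) = 0 => x = 0
df/dy = 4y + (-16) = 0 => y = 4
df/dz = 2z + (-4) = 0 => z = 2
f(0,4,2) = 3*(0)^2 + 2*(4)^2 + 1*(2)^2 + -16*(4) + -4*(2) + 64 = 28
Hessian is diagonal with entries 6, 4, 2 > 0, confirmed minimum.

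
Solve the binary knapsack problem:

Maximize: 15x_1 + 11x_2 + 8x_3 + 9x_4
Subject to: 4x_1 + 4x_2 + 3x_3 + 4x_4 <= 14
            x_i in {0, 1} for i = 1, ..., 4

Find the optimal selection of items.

Items: item 1 (v=15, w=4), item 2 (v=11, w=4), item 3 (v=8, w=3), item 4 (v=9, w=4)
Capacity: 14
Checking all 16 subsets (w = total weight, v = total value):
  {}: w = 0, v = 0
  {1}: w = 4, v = 15
  {2}: w = 4, v = 11
  {3}: w = 3, v = 8
  {4}: w = 4, v = 9
  {1, 2}: w = 8, v = 26
  {1, 3}: w = 7, v = 23
  {1, 4}: w = 8, v = 24
  {2, 3}: w = 7, v = 19
  {2, 4}: w = 8, v = 20
  {3, 4}: w = 7, v = 17
  {1, 2, 3}: w = 11, v = 34
  {1, 2, 4}: w = 12, v = 35
  {1, 3, 4}: w = 11, v = 32
  {2, 3, 4}: w = 11, v = 28
  {1, 2, 3, 4}: w = 15 > 14, infeasible
Best feasible subset: items [1, 2, 4]
Total weight: 12 <= 14, total value: 35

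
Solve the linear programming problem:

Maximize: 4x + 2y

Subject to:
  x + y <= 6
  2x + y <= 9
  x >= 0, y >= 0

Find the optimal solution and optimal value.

Feasible vertices: (0, 0), (0, 6), (3, 3), (9/2, 0)
Objective 4x + 2y at each:
  (0, 0): 0
  (0, 6): 12
  (3, 3): 18
  (9/2, 0): 18
Maximum is 18 at (3, 3).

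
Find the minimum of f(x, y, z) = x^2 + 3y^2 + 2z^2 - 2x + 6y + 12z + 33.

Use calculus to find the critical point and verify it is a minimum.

f(x,y,z) = x^2 + 3y^2 + 2z^2 - 2x + 6y + 12z + 33
df/dx = 2x + (-2) = 0 => x = 1
df/dy = 6y + (6) = 0 => y = -1
df/dz = 4z + (12) = 0 => z = -3
f(1,-1,-3) = 1*(1)^2 + 3*(-1)^2 + 2*(-3)^2 + -2*(1) + 6*(-1) + 12*(-3) + 33 = 11
Hessian is diagonal with entries 2, 6, 4 > 0, confirmed minimum.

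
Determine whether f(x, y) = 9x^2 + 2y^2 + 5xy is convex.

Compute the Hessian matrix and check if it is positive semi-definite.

f(x,y) = 9x^2 + 2y^2 + 5xy
Hessian H = [[18, 5], [5, 4]]
trace(H) = 22, det(H) = 47
Eigenvalues: (22 +/- sqrt(296)) / 2 = 19.6, 2.398
Since both eigenvalues > 0, f is convex.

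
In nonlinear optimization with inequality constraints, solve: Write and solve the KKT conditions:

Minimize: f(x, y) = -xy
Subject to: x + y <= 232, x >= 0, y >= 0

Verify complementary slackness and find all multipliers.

Problem: min -xy s.t. x + y <= 232 (multiplier lambda), x >= 0 (mu_x), y >= 0 (mu_y)
KKT stationarity: -y + lambda - mu_x = 0, -x + lambda - mu_y = 0, with lambda, mu_x, mu_y >= 0
Complementary slackness: lambda*(x + y - 232) = 0, mu_x*x = 0, mu_y*y = 0
If lambda = 0: y = -mu_x <= 0 and x = -mu_y <= 0 force x = y = 0 with f = 0; but x = y = 116 is feasible with f = -13456 < 0, so this is not the minimum. Hence lambda > 0 and x + y = 232.
Try x > 0, y > 0 (so mu_x = mu_y = 0): y = lambda, x = lambda => x = y = lambda
x + y = 232 => 2*lambda = 232 => lambda = 116
x* = y* = 116 > 0, consistent with mu_x = mu_y = 0.
(Any feasible point with x = 0 or y = 0 has f = 0 > -13456, so the minimum is not on those boundaries.)
min(-xy) = -13456 (i.e. max xy = 13456)
Multipliers: lambda = 116, mu_x = 0, mu_y = 0
Complementary slackness: lambda*(x + y - 232) = 116*(116 + 116 - 232) = 0, mu_x*x = 0*116 = 0, mu_y*y = 0*116 = 0. Satisfied.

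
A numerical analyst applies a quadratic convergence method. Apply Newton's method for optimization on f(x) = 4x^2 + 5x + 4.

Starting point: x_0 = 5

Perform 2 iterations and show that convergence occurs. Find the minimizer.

f(x) = 4x^2 + 5x + 4, f'(x) = 8x + (5), f''(x) = 8
Step 1: f'(5) = 45, x_1 = 5 - 45/8 = -5/8
Step 2: f'(-5/8) = 0, x_2 = -5/8 (converged)
Newton's method converges in 1 step for quadratics.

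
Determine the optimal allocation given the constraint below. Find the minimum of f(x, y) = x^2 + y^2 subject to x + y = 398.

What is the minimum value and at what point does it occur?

Substitute y = 398 - x into f(x,y) = x^2 + y^2:
g(x) = x^2 + (398 - x)^2 = 2x^2 - 796x + 158404
g'(x) = 4x - 796 = 0  =>  x = 199
y = 398 - 199 = 199
Minimum value = 199^2 + 199^2 = 79202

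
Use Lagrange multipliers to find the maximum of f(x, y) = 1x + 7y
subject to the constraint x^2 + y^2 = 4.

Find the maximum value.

Set up Lagrange conditions: grad f = lambda * grad g
  1 = 2*lambda*x
  7 = 2*lambda*y
From these: x/y = 1/7, so x = 1t, y = 7t for some t.
Substitute into constraint: (1t)^2 + (7t)^2 = 4
  t^2 * 50 = 4
  t = sqrt(4/50)
Maximum = 1*x + 7*y = (1^2 + 7^2)*t = 50 * sqrt(4/50) = sqrt(200)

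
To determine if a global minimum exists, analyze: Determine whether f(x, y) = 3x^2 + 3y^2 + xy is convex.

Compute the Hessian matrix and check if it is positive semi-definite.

f(x,y) = 3x^2 + 3y^2 + xy
Hessian H = [[6, 1], [1, 6]]
trace(H) = 12, det(H) = 35
Eigenvalues: (12 +/- sqrt(4)) / 2 = 7, 5
Since both eigenvalues > 0, f is convex.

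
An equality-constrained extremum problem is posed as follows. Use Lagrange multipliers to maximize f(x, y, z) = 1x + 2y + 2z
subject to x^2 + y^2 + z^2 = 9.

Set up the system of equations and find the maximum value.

Lagrange conditions: 1 = 2*lambda*x, 2 = 2*lambda*y, 2 = 2*lambda*z
So x:1 = y:2 = z:2, i.e. x = 1t, y = 2t, z = 2t
Constraint: t^2*(1^2 + 2^2 + 2^2) = 9
  t^2 * 9 = 9  =>  t = sqrt(1)
Maximum = 1*1t + 2*2t + 2*2t = 9*sqrt(1) = 9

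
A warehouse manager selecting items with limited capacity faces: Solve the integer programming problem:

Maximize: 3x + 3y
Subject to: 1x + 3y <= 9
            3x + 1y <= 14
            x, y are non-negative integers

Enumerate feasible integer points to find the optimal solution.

Constraint 1: 1x + 3y <= 9
Constraint 2: 3x + 1y <= 14
Feasible x range (need y >= 0): 0 <= x <= min(9/1, 14/3) => x in {0, ..., 4}.
Enumerate feasible integer points row by row (the coefficient of y is 3 > 0, so for each x the largest feasible y gives the best value):
  x = 0: y <= min((9 - 1*0)/3, (14 - 3*0)/1) => y in {0, ..., 3}; best 3*0 + 3*3 = 9
  x = 1: y <= min((9 - 1*1)/3, (14 - 3*1)/1) => y in {0, ..., 2}; best 3*1 + 3*2 = 9
  x = 2: y <= min((9 - 1*2)/3, (14 - 3*2)/1) => y in {0, ..., 2}; best 3*2 + 3*2 = 12
  x = 3: y <= min((9 - 1*3)/3, (14 - 3*3)/1) => y in {0, ..., 2}; best 3*3 + 3*2 = 15
  x = 4: y <= min((9 - 1*4)/3, (14 - 3*4)/1) => y in {0, ..., 1}; best 3*4 + 3*1 = 15
The maximum 3x + 3y = 15 is achieved at x = 3, y = 2.
(The same value 15 is also attained at (4, 1).)
Check: 1*3 + 3*2 = 9 <= 9 and 3*3 + 1*2 = 11 <= 14.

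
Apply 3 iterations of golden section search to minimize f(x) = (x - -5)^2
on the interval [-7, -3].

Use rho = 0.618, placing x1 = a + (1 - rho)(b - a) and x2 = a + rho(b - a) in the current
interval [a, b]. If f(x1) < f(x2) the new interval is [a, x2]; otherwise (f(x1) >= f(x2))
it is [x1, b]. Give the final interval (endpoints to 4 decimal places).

Golden section search for min of f(x) = (x - -5)^2 on [-7, -3].
Each step: x1 = a + (1 - rho)(b - a), x2 = a + rho(b - a); if f(x1) < f(x2) keep [a, x2], otherwise keep [x1, b].
Step 1: [-7.0000, -3.0000], x1=-5.4720 (f=0.2228), x2=-4.5280 (f=0.2228); f(x1) = f(x2) (tie, not '<') => keep [-5.4720, -3.0000]
Step 2: [-5.4720, -3.0000], x1=-4.5277 (f=0.2231), x2=-3.9443 (f=1.1145); f(x1) < f(x2) => keep [-5.4720, -3.9443]
Step 3: [-5.4720, -3.9443], x1=-4.8884 (f=0.0125), x2=-4.5279 (f=0.2229); f(x1) < f(x2) => keep [-5.4720, -4.5279]
Final interval: [-5.4720, -4.5279]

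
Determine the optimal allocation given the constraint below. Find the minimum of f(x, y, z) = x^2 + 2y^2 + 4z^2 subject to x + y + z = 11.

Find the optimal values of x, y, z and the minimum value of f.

Using Lagrange multipliers on f = x^2 + 2y^2 + 4z^2 with constraint x + y + z = 11:
Conditions: 2*1*x = lambda, 2*2*y = lambda, 2*4*z = lambda
So x = lambda/2, y = lambda/4, z = lambda/8
Substituting into constraint: lambda * (7/8) = 11
lambda = 88/7
x = 44/7, y = 22/7, z = 11/7
Minimum value = 484/7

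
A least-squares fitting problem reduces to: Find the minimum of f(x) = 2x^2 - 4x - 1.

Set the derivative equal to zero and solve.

f(x) = 2x^2 - 4x - 1
f'(x) = 4x + (-4) = 0
x = 4/4 = 1
f(1) = -3
Since f''(x) = 4 > 0, this is a minimum.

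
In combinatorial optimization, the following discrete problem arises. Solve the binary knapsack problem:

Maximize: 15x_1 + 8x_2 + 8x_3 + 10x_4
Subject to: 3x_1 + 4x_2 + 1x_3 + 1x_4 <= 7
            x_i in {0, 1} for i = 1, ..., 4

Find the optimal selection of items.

Items: item 1 (v=15, w=3), item 2 (v=8, w=4), item 3 (v=8, w=1), item 4 (v=10, w=1)
Capacity: 7
Checking all 16 subsets (w = total weight, v = total value):
  {}: w = 0, v = 0
  {1}: w = 3, v = 15
  {2}: w = 4, v = 8
  {3}: w = 1, v = 8
  {4}: w = 1, v = 10
  {1, 2}: w = 7, v = 23
  {1, 3}: w = 4, v = 23
  {1, 4}: w = 4, v = 25
  {2, 3}: w = 5, v = 16
  {2, 4}: w = 5, v = 18
  {3, 4}: w = 2, v = 18
  {1, 2, 3}: w = 8 > 7, infeasible
  {1, 2, 4}: w = 8 > 7, infeasible
  {1, 3, 4}: w = 5, v = 33
  {2, 3, 4}: w = 6, v = 26
  {1, 2, 3, 4}: w = 9 > 7, infeasible
Best feasible subset: items [1, 3, 4]
Total weight: 5 <= 7, total value: 33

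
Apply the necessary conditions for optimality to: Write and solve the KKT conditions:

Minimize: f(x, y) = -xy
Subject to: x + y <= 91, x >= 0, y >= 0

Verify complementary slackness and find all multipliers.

Problem: min -xy s.t. x + y <= 91 (multiplier lambda), x >= 0 (mu_x), y >= 0 (mu_y)
KKT stationarity: -y + lambda - mu_x = 0, -x + lambda - mu_y = 0, with lambda, mu_x, mu_y >= 0
Complementary slackness: lambda*(x + y - 91) = 0, mu_x*x = 0, mu_y*y = 0
If lambda = 0: y = -mu_x <= 0 and x = -mu_y <= 0 force x = y = 0 with f = 0; but x = y = 91/2 is feasible with f = -8281/4 < 0, so this is not the minimum. Hence lambda > 0 and x + y = 91.
Try x > 0, y > 0 (so mu_x = mu_y = 0): y = lambda, x = lambda => x = y = lambda
x + y = 91 => 2*lambda = 91 => lambda = 91/2
x* = y* = 91/2 > 0, consistent with mu_x = mu_y = 0.
(Any feasible point with x = 0 or y = 0 has f = 0 > -8281/4, so the minimum is not on those boundaries.)
min(-xy) = -8281/4 (i.e. max xy = 8281/4)
Multipliers: lambda = 91/2, mu_x = 0, mu_y = 0
Complementary slackness: lambda*(x + y - 91) = 91/2*(91/2 + 91/2 - 91) = 0, mu_x*x = 0*91/2 = 0, mu_y*y = 0*91/2 = 0. Satisfied.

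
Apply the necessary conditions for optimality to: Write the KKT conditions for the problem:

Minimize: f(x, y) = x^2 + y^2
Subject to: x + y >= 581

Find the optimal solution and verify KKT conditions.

KKT conditions for min x^2 + y^2 s.t. x + y >= 581:
Stationarity: 2x = mu, 2y = mu
So x = y = mu/2.
Complementary slackness: mu*(x + y - 581) = 0
Primal feasibility: x + y >= 581; dual feasibility: mu >= 0
If mu = 0 then x = y = 0, but 0 + 0 < 581 is infeasible, so the constraint is active.
Constraint active: x + y = 2*(mu/2) = 581 => mu = 581
x = y = 581/2, f = 337561/2
Verify: stationarity 2*(581/2) = 581 = mu; primal 581/2 + 581/2 = 581 >= 581; dual mu = 581 >= 0; complementary slackness 581*(581 - 581) = 0. All KKT conditions hold.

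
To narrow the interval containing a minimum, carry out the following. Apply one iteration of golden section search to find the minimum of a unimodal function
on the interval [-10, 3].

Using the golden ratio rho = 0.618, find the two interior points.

Golden section search on [-10, 3].
Golden ratio rho = 0.618 (approx).
Interior points:
  x_1 = -10 + (1-0.618)*13 = -5.0340
  x_2 = -10 + 0.618*13 = -1.9660
Compare f(x_1) and f(x_2) to determine which subinterval to keep.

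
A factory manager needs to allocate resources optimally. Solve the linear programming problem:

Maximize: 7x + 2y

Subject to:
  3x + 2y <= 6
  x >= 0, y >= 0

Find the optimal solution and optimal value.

The feasible region has vertices at [(0, 0), (2, 0), (0, 3)].
Checking objective 7x + 2y at each vertex:
  (0, 0): 7*0 + 2*0 = 0
  (2, 0): 7*2 + 2*0 = 14
  (0, 3): 7*0 + 2*3 = 6
Maximum is 14 at (2, 0).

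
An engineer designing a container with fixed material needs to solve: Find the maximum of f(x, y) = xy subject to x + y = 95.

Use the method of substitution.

Substitute y = 95 - x into f(x,y) = xy:
g(x) = x(95 - x) = 95x - x^2
g'(x) = 95 - 2x = 0  =>  x = 95/2
y = 95 - 95/2 = 95/2
Maximum value = (95/2) * (95/2) = 9025/4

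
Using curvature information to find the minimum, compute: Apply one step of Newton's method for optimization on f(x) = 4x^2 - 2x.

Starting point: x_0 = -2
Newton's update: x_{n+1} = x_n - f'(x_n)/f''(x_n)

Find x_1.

f(x) = 4x^2 - 2x
f'(x) = 8x + (-2), f''(x) = 8
Newton step: x_1 = x_0 - f'(x_0)/f''(x_0)
f'(-2) = -18
x_1 = -2 - -18/8 = 1/4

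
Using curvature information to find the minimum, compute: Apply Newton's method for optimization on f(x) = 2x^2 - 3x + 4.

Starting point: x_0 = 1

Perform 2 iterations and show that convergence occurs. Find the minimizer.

f(x) = 2x^2 - 3x + 4, f'(x) = 4x + (-3), f''(x) = 4
Step 1: f'(1) = 1, x_1 = 1 - 1/4 = 3/4
Step 2: f'(3/4) = 0, x_2 = 3/4 (converged)
Newton's method converges in 1 step for quadratics.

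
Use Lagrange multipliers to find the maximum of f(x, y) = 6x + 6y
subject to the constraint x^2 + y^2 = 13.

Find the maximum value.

Set up Lagrange conditions: grad f = lambda * grad g
  6 = 2*lambda*x
  6 = 2*lambda*y
From these: x/y = 6/6, so x = 6t, y = 6t for some t.
Substitute into constraint: (6t)^2 + (6t)^2 = 13
  t^2 * 72 = 13
  t = sqrt(13/72)
Maximum = 6*x + 6*y = (6^2 + 6^2)*t = 72 * sqrt(13/72) = sqrt(936)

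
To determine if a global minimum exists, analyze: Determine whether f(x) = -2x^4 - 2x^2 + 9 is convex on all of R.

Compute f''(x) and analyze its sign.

f(x) = -2x^4 - 2x^2 + 9
f'(x) = -8x^3 + -4x
f''(x) = -24x^2 + -4
f''(x) = -24x^2 + -4 <= -4 < 0 for all x
Therefore, f is concave on R.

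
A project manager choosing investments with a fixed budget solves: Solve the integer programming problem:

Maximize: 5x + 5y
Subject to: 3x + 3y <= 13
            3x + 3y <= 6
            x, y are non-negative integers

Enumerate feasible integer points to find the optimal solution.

Constraint 1: 3x + 3y <= 13
Constraint 2: 3x + 3y <= 6
Feasible x range (need y >= 0): 0 <= x <= min(13/3, 6/3) => x in {0, ..., 2}.
Enumerate feasible integer points row by row (the coefficient of y is 5 > 0, so for each x the largest feasible y gives the best value):
  x = 0: y <= min((13 - 3*0)/3, (6 - 3*0)/3) => y in {0, ..., 2}; best 5*0 + 5*2 = 10
  x = 1: y <= min((13 - 3*1)/3, (6 - 3*1)/3) => y in {0, ..., 1}; best 5*1 + 5*1 = 10
  x = 2: y <= min((13 - 3*2)/3, (6 - 3*2)/3) => y in {0}; best 5*2 + 5*0 = 10
The maximum 5x + 5y = 10 is achieved at x = 0, y = 2.
(The same value 10 is also attained at (1, 1), (2, 0).)
Check: 3*0 + 3*2 = 6 <= 13 and 3*0 + 3*2 = 6 <= 6.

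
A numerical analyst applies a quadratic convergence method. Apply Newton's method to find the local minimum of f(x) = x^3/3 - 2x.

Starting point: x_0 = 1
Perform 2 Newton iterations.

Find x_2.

f(x) = x^3/3 - 2x
f'(x) = x^2 - 2, f''(x) = 2x
Newton update: x_{n+1} = x_n - (x_n^2 - 2)/(2*x_n)
Step 1: x_0 = 1, f'=-1, f''=2, x_1 = 3/2
Step 2: x_1 = 3/2, f'=1/4, f''=3, x_2 = 17/12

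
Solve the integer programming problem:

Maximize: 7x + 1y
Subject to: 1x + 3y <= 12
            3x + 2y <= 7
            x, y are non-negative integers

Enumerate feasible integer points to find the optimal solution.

Constraint 1: 1x + 3y <= 12
Constraint 2: 3x + 2y <= 7
Feasible x range (need y >= 0): 0 <= x <= min(12/1, 7/3) => x in {0, ..., 2}.
Enumerate feasible integer points row by row (the coefficient of y is 1 > 0, so for each x the largest feasible y gives the best value):
  x = 0: y <= min((12 - 1*0)/3, (7 - 3*0)/2) => y in {0, ..., 3}; best 7*0 + 1*3 = 3
  x = 1: y <= min((12 - 1*1)/3, (7 - 3*1)/2) => y in {0, ..., 2}; best 7*1 + 1*2 = 9
  x = 2: y <= min((12 - 1*2)/3, (7 - 3*2)/2) => y in {0}; best 7*2 + 1*0 = 14
The maximum 7x + 1y = 14 is achieved at x = 2, y = 0.
Check: 1*2 + 3*0 = 2 <= 12 and 3*2 + 2*0 = 6 <= 7.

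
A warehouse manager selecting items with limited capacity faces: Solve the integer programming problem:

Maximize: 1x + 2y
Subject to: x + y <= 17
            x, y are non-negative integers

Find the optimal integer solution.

Objective: 1x + 2y, constraint: x + y <= 17
Coefficient of y is 2 > coefficient of x is 1, so allocate the entire budget to y.
Optimal: x = 0, y = 17, value = 34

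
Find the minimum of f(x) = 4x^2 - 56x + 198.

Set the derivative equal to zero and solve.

f(x) = 4x^2 - 56x + 198
f'(x) = 8x + (-56) = 0
x = 56/8 = 7
f(7) = 2
Since f''(x) = 8 > 0, this is a minimum.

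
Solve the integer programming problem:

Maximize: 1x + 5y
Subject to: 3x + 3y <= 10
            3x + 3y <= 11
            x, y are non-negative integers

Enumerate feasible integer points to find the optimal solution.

Constraint 1: 3x + 3y <= 10
Constraint 2: 3x + 3y <= 11
Feasible x range (need y >= 0): 0 <= x <= min(10/3, 11/3) => x in {0, ..., 3}.
Enumerate feasible integer points row by row (the coefficient of y is 5 > 0, so for each x the largest feasible y gives the best value):
  x = 0: y <= min((10 - 3*0)/3, (11 - 3*0)/3) => y in {0, ..., 3}; best 1*0 + 5*3 = 15
  x = 1: y <= min((10 - 3*1)/3, (11 - 3*1)/3) => y in {0, ..., 2}; best 1*1 + 5*2 = 11
  x = 2: y <= min((10 - 3*2)/3, (11 - 3*2)/3) => y in {0, ..., 1}; best 1*2 + 5*1 = 7
  x = 3: y <= min((10 - 3*3)/3, (11 - 3*3)/3) => y in {0}; best 1*3 + 5*0 = 3
The maximum 1x + 5y = 15 is achieved at x = 0, y = 3.
Check: 3*0 + 3*3 = 9 <= 10 and 3*0 + 3*3 = 9 <= 11.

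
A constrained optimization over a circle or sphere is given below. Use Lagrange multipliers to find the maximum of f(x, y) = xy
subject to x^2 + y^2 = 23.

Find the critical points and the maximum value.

Lagrange conditions: y = 2*lambda*x and x = 2*lambda*y
If x = 0 then y = 0, violating the constraint, so x, y != 0.
Dividing: y/x = x/y => x^2 = y^2 => y = x or y = -x
Constraint: 2x^2 = 23 => x^2 = 23/2 => x = +/-sqrt(23/2)
Critical points: (sqrt(23/2), sqrt(23/2)), (-sqrt(23/2), -sqrt(23/2)), (sqrt(23/2), -sqrt(23/2)), (-sqrt(23/2), sqrt(23/2))
  y = x:  xy = x^2 = 23/2  at (sqrt(23/2), sqrt(23/2)) and (-sqrt(23/2), -sqrt(23/2))
  y = -x: xy = -x^2 = -23/2 at (sqrt(23/2), -sqrt(23/2)) and (-sqrt(23/2), sqrt(23/2))
Maximum xy = 23/2 at (sqrt(23/2), sqrt(23/2)) and (-sqrt(23/2), -sqrt(23/2))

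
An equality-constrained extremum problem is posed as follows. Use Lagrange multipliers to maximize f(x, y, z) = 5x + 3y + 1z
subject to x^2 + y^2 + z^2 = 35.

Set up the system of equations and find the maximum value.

Lagrange conditions: 5 = 2*lambda*x, 3 = 2*lambda*y, 1 = 2*lambda*z
So x:5 = y:3 = z:1, i.e. x = 5t, y = 3t, z = 1t
Constraint: t^2*(5^2 + 3^2 + 1^2) = 35
  t^2 * 35 = 35  =>  t = sqrt(1)
Maximum = 5*5t + 3*3t + 1*1t = 35*sqrt(1) = 35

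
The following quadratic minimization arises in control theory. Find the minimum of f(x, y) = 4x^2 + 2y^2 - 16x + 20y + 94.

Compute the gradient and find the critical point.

f(x,y) = 4x^2 + 2y^2 - 16x + 20y + 94
df/dx = 8x + (-16) = 0  =>  x = 2
df/dy = 4y + (20) = 0  =>  y = -5
f(2, -5) = 4*(2)^2 + 2*(-5)^2 + -16*(2) + 20*(-5) + 94 = 28
Hessian is diagonal with entries 8, 4 > 0, so this is a minimum.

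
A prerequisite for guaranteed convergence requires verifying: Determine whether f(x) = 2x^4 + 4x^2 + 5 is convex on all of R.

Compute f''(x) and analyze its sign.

f(x) = 2x^4 + 4x^2 + 5
f'(x) = 8x^3 + 8x
f''(x) = 24x^2 + 8
f''(x) = 24x^2 + 8 >= 8 > 0 for all x
Therefore, f is convex on R.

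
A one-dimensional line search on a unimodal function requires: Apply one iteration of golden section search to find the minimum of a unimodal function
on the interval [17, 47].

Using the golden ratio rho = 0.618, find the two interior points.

Golden section search on [17, 47].
Golden ratio rho = 0.618 (approx).
Interior points:
  x_1 = 17 + (1-0.618)*30 = 28.4600
  x_2 = 17 + 0.618*30 = 35.5400
Compare f(x_1) and f(x_2) to determine which subinterval to keep.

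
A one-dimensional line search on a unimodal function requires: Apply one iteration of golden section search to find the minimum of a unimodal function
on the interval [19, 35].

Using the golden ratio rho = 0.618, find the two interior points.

Golden section search on [19, 35].
Golden ratio rho = 0.618 (approx).
Interior points:
  x_1 = 19 + (1-0.618)*16 = 25.1120
  x_2 = 19 + 0.618*16 = 28.8880
Compare f(x_1) and f(x_2) to determine which subinterval to keep.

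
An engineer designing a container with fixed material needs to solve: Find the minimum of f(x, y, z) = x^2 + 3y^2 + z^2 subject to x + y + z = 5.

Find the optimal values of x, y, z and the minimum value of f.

Using Lagrange multipliers on f = x^2 + 3y^2 + z^2 with constraint x + y + z = 5:
Conditions: 2*1*x = lambda, 2*3*y = lambda, 2*1*z = lambda
So x = lambda/2, y = lambda/6, z = lambda/2
Substituting into constraint: lambda * (7/6) = 5
lambda = 30/7
x = 15/7, y = 5/7, z = 15/7
Minimum value = 75/7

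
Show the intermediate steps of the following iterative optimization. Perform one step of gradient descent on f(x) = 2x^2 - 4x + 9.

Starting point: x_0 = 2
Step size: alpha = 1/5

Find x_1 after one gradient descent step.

f(x) = 2x^2 - 4x + 9
f'(x) = 4x - 4
f'(2) = 4*2 + (-4) = 4
x_1 = x_0 - alpha * f'(x_0) = 2 - 1/5 * 4 = 6/5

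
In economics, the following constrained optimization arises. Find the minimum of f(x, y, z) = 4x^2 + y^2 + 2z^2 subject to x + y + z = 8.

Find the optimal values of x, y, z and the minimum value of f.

Using Lagrange multipliers on f = 4x^2 + y^2 + 2z^2 with constraint x + y + z = 8:
Conditions: 2*4*x = lambda, 2*1*y = lambda, 2*2*z = lambda
So x = lambda/8, y = lambda/2, z = lambda/4
Substituting into constraint: lambda * (7/8) = 8
lambda = 64/7
x = 8/7, y = 32/7, z = 16/7
Minimum value = 256/7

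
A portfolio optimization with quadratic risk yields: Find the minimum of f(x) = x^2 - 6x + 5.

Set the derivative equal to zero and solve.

f(x) = x^2 - 6x + 5
f'(x) = 2x + (-6) = 0
x = 6/2 = 3
f(3) = -4
Since f''(x) = 2 > 0, this is a minimum.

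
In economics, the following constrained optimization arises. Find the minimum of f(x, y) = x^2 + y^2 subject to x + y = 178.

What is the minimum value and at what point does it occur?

Substitute y = 178 - x into f(x,y) = x^2 + y^2:
g(x) = x^2 + (178 - x)^2 = 2x^2 - 356x + 31684
g'(x) = 4x - 356 = 0  =>  x = 89
y = 178 - 89 = 89
Minimum value = 89^2 + 89^2 = 15842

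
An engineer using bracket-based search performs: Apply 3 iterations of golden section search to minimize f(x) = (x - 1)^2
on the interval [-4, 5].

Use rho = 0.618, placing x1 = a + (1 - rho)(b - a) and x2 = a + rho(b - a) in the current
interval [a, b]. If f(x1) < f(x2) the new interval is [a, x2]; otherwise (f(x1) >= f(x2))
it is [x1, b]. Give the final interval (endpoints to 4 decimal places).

Golden section search for min of f(x) = (x - 1)^2 on [-4, 5].
Each step: x1 = a + (1 - rho)(b - a), x2 = a + rho(b - a); if f(x1) < f(x2) keep [a, x2], otherwise keep [x1, b].
Step 1: [-4.0000, 5.0000], x1=-0.5620 (f=2.4398), x2=1.5620 (f=0.3158); f(x1) > f(x2) => keep [-0.5620, 5.0000]
Step 2: [-0.5620, 5.0000], x1=1.5627 (f=0.3166), x2=2.8753 (f=3.5168); f(x1) < f(x2) => keep [-0.5620, 2.8753]
Step 3: [-0.5620, 2.8753], x1=0.7511 (f=0.0620), x2=1.5623 (f=0.3161); f(x1) < f(x2) => keep [-0.5620, 1.5623]
Final interval: [-0.5620, 1.5623]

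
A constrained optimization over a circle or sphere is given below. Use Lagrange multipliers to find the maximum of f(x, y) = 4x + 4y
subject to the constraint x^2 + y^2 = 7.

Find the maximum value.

Set up Lagrange conditions: grad f = lambda * grad g
  4 = 2*lambda*x
  4 = 2*lambda*y
From these: x/y = 4/4, so x = 4t, y = 4t for some t.
Substitute into constraint: (4t)^2 + (4t)^2 = 7
  t^2 * 32 = 7
  t = sqrt(7/32)
Maximum = 4*x + 4*y = (4^2 + 4^2)*t = 32 * sqrt(7/32) = sqrt(224)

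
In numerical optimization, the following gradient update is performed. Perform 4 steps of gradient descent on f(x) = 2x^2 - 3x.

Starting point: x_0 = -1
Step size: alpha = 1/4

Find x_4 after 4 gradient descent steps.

f(x) = 2x^2 - 3x, f'(x) = 4x + (-3)
Step 1: f'(-1) = -7, x_1 = -1 - 1/4 * -7 = 3/4
Step 2: f'(3/4) = 0, x_2 = 3/4 - 1/4 * 0 = 3/4
Step 3: f'(3/4) = 0, x_3 = 3/4 - 1/4 * 0 = 3/4
Step 4: f'(3/4) = 0, x_4 = 3/4 - 1/4 * 0 = 3/4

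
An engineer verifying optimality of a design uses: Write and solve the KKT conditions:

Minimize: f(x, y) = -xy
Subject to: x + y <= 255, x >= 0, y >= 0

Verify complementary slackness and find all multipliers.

Problem: min -xy s.t. x + y <= 255 (multiplier lambda), x >= 0 (mu_x), y >= 0 (mu_y)
KKT stationarity: -y + lambda - mu_x = 0, -x + lambda - mu_y = 0, with lambda, mu_x, mu_y >= 0
Complementary slackness: lambda*(x + y - 255) = 0, mu_x*x = 0, mu_y*y = 0
If lambda = 0: y = -mu_x <= 0 and x = -mu_y <= 0 force x = y = 0 with f = 0; but x = y = 255/2 is feasible with f = -65025/4 < 0, so this is not the minimum. Hence lambda > 0 and x + y = 255.
Try x > 0, y > 0 (so mu_x = mu_y = 0): y = lambda, x = lambda => x = y = lambda
x + y = 255 => 2*lambda = 255 => lambda = 255/2
x* = y* = 255/2 > 0, consistent with mu_x = mu_y = 0.
(Any feasible point with x = 0 or y = 0 has f = 0 > -65025/4, so the minimum is not on those boundaries.)
min(-xy) = -65025/4 (i.e. max xy = 65025/4)
Multipliers: lambda = 255/2, mu_x = 0, mu_y = 0
Complementary slackness: lambda*(x + y - 255) = 255/2*(255/2 + 255/2 - 255) = 0, mu_x*x = 0*255/2 = 0, mu_y*y = 0*255/2 = 0. Satisfied.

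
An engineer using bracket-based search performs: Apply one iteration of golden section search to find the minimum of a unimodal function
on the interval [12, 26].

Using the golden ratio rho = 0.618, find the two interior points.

Golden section search on [12, 26].
Golden ratio rho = 0.618 (approx).
Interior points:
  x_1 = 12 + (1-0.618)*14 = 17.3480
  x_2 = 12 + 0.618*14 = 20.6520
Compare f(x_1) and f(x_2) to determine which subinterval to keep.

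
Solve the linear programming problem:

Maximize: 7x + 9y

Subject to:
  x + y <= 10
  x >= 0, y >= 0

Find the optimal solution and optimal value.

The feasible region has vertices at [(0, 0), (10, 0), (0, 10)].
Checking objective 7x + 9y at each vertex:
  (0, 0): 7*0 + 9*0 = 0
  (10, 0): 7*10 + 9*0 = 70
  (0, 10): 7*0 + 9*10 = 90
Maximum is 90 at (0, 10).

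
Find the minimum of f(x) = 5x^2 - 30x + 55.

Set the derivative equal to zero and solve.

f(x) = 5x^2 - 30x + 55
f'(x) = 10x + (-30) = 0
x = 30/10 = 3
f(3) = 10
Since f''(x) = 10 > 0, this is a minimum.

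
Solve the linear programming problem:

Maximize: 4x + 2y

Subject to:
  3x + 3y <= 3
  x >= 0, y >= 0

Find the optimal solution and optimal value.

The feasible region has vertices at [(0, 0), (1, 0), (0, 1)].
Checking objective 4x + 2y at each vertex:
  (0, 0): 4*0 + 2*0 = 0
  (1, 0): 4*1 + 2*0 = 4
  (0, 1): 4*0 + 2*1 = 2
Maximum is 4 at (1, 0).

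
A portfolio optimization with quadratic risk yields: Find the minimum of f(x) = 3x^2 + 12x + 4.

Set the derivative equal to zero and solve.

f(x) = 3x^2 + 12x + 4
f'(x) = 6x + (12) = 0
x = -12/6 = -2
f(-2) = -8
Since f''(x) = 6 > 0, this is a minimum.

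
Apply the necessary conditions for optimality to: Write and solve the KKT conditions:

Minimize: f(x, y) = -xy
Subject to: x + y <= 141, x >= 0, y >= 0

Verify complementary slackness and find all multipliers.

Problem: min -xy s.t. x + y <= 141 (multiplier lambda), x >= 0 (mu_x), y >= 0 (mu_y)
KKT stationarity: -y + lambda - mu_x = 0, -x + lambda - mu_y = 0, with lambda, mu_x, mu_y >= 0
Complementary slackness: lambda*(x + y - 141) = 0, mu_x*x = 0, mu_y*y = 0
If lambda = 0: y = -mu_x <= 0 and x = -mu_y <= 0 force x = y = 0 with f = 0; but x = y = 141/2 is feasible with f = -19881/4 < 0, so this is not the minimum. Hence lambda > 0 and x + y = 141.
Try x > 0, y > 0 (so mu_x = mu_y = 0): y = lambda, x = lambda => x = y = lambda
x + y = 141 => 2*lambda = 141 => lambda = 141/2
x* = y* = 141/2 > 0, consistent with mu_x = mu_y = 0.
(Any feasible point with x = 0 or y = 0 has f = 0 > -19881/4, so the minimum is not on those boundaries.)
min(-xy) = -19881/4 (i.e. max xy = 19881/4)
Multipliers: lambda = 141/2, mu_x = 0, mu_y = 0
Complementary slackness: lambda*(x + y - 141) = 141/2*(141/2 + 141/2 - 141) = 0, mu_x*x = 0*141/2 = 0, mu_y*y = 0*141/2 = 0. Satisfied.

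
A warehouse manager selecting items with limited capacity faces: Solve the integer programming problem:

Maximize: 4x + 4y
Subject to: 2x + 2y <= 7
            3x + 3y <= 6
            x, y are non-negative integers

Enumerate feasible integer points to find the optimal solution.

Constraint 1: 2x + 2y <= 7
Constraint 2: 3x + 3y <= 6
Feasible x range (need y >= 0): 0 <= x <= min(7/2, 6/3) => x in {0, ..., 2}.
Enumerate feasible integer points row by row (the coefficient of y is 4 > 0, so for each x the largest feasible y gives the best value):
  x = 0: y <= min((7 - 2*0)/2, (6 - 3*0)/3) => y in {0, ..., 2}; best 4*0 + 4*2 = 8
  x = 1: y <= min((7 - 2*1)/2, (6 - 3*1)/3) => y in {0, ..., 1}; best 4*1 + 4*1 = 8
  x = 2: y <= min((7 - 2*2)/2, (6 - 3*2)/3) => y in {0}; best 4*2 + 4*0 = 8
The maximum 4x + 4y = 8 is achieved at x = 0, y = 2.
(The same value 8 is also attained at (1, 1), (2, 0).)
Check: 2*0 + 2*2 = 4 <= 7 and 3*0 + 3*2 = 6 <= 6.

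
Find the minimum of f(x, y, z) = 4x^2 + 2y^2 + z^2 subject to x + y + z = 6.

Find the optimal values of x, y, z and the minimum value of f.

Using Lagrange multipliers on f = 4x^2 + 2y^2 + z^2 with constraint x + y + z = 6:
Conditions: 2*4*x = lambda, 2*2*y = lambda, 2*1*z = lambda
So x = lambda/8, y = lambda/4, z = lambda/2
Substituting into constraint: lambda * (7/8) = 6
lambda = 48/7
x = 6/7, y = 12/7, z = 24/7
Minimum value = 144/7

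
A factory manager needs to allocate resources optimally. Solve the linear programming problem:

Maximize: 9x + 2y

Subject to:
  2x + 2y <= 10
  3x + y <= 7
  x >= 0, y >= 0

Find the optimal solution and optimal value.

Feasible vertices: (0, 0), (0, 5), (1, 4), (7/3, 0)
Objective 9x + 2y at each:
  (0, 0): 0
  (0, 5): 10
  (1, 4): 17
  (7/3, 0): 21
Maximum is 21 at (7/3, 0).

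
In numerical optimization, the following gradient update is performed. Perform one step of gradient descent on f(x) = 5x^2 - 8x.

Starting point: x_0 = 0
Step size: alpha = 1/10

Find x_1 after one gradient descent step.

f(x) = 5x^2 - 8x
f'(x) = 10x - 8
f'(0) = 10*0 + (-8) = -8
x_1 = x_0 - alpha * f'(x_0) = 0 - 1/10 * -8 = 4/5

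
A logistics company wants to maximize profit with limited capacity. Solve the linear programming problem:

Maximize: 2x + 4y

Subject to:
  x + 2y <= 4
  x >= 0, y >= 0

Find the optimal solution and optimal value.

The feasible region has vertices at [(0, 0), (4, 0), (0, 2)].
Checking objective 2x + 4y at each vertex:
  (0, 0): 2*0 + 4*0 = 0
  (4, 0): 2*4 + 4*0 = 8
  (0, 2): 2*0 + 4*2 = 8
Maximum is 8 at (4, 0).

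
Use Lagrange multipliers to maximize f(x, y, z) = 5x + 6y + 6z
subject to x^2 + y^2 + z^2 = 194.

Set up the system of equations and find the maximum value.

Lagrange conditions: 5 = 2*lambda*x, 6 = 2*lambda*y, 6 = 2*lambda*z
So x:5 = y:6 = z:6, i.e. x = 5t, y = 6t, z = 6t
Constraint: t^2*(5^2 + 6^2 + 6^2) = 194
  t^2 * 97 = 194  =>  t = sqrt(2)
Maximum = 5*5t + 6*6t + 6*6t = 97*sqrt(2) = sqrt(18818)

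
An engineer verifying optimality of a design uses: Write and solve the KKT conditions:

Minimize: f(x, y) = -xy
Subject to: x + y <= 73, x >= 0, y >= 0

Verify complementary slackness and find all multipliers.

Problem: min -xy s.t. x + y <= 73 (multiplier lambda), x >= 0 (mu_x), y >= 0 (mu_y)
KKT stationarity: -y + lambda - mu_x = 0, -x + lambda - mu_y = 0, with lambda, mu_x, mu_y >= 0
Complementary slackness: lambda*(x + y - 73) = 0, mu_x*x = 0, mu_y*y = 0
If lambda = 0: y = -mu_x <= 0 and x = -mu_y <= 0 force x = y = 0 with f = 0; but x = y = 73/2 is feasible with f = -5329/4 < 0, so this is not the minimum. Hence lambda > 0 and x + y = 73.
Try x > 0, y > 0 (so mu_x = mu_y = 0): y = lambda, x = lambda => x = y = lambda
x + y = 73 => 2*lambda = 73 => lambda = 73/2
x* = y* = 73/2 > 0, consistent with mu_x = mu_y = 0.
(Any feasible point with x = 0 or y = 0 has f = 0 > -5329/4, so the minimum is not on those boundaries.)
min(-xy) = -5329/4 (i.e. max xy = 5329/4)
Multipliers: lambda = 73/2, mu_x = 0, mu_y = 0
Complementary slackness: lambda*(x + y - 73) = 73/2*(73/2 + 73/2 - 73) = 0, mu_x*x = 0*73/2 = 0, mu_y*y = 0*73/2 = 0. Satisfied.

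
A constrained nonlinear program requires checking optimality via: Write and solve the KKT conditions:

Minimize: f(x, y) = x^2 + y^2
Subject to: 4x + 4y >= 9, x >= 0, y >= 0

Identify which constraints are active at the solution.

KKT conditions for min x^2 + y^2 s.t. 4x + 4y >= 9, x >= 0, y >= 0:
Stationarity: 2x = mu*4 + mu_x, 2y = mu*4 + mu_y, with mu, mu_x, mu_y >= 0
Complementary slackness: mu*(4x + 4y - 9) = 0, mu_x*x = 0, mu_y*y = 0
(0, 0) is infeasible (4*0 + 4*0 < 9), so if mu = 0 stationarity would force x = mu_x/2 >= 0, y = mu_y/2 >= 0 with mu_x*x = mu_y*y = 0, i.e. x = y = 0: contradiction. Hence mu > 0 and 4x + 4y = 9 is active.
Try x > 0, y > 0 (so mu_x = mu_y = 0): x = 4*mu/2, y = 4*mu/2
Substitute: 4*(4*mu/2) + 4*(4*mu/2) = 9
  mu*32/2 = 9 => mu = 9/16
x* = 9/8 > 0, y* = 9/8 > 0, consistent with mu_x = mu_y = 0.
f is convex and the constraints are linear, so this KKT point is the global minimum.
f* = 81/32
Active constraints: 4x + 4y >= 9 (holds with equality, mu = 9/16 > 0); x >= 0 and y >= 0 are inactive (mu_x = mu_y = 0).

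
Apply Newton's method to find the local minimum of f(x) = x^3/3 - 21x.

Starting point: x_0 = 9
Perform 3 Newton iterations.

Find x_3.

f(x) = x^3/3 - 21x
f'(x) = x^2 - 21, f''(x) = 2x
Newton update: x_{n+1} = x_n - (x_n^2 - 21)/(2*x_n)
Step 1: x_0 = 9, f'=60, f''=18, x_1 = 17/3
Step 2: x_1 = 17/3, f'=100/9, f''=34/3, x_2 = 239/51
Step 3: x_2 = 239/51, f'=2500/2601, f''=478/51, x_3 = 55871/12189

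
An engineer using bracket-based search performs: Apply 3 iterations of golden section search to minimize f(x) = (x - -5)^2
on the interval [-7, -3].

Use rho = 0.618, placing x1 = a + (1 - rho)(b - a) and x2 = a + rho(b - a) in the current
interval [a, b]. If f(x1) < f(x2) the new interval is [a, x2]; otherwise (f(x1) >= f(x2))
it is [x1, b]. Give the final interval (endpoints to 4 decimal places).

Golden section search for min of f(x) = (x - -5)^2 on [-7, -3].
Each step: x1 = a + (1 - rho)(b - a), x2 = a + rho(b - a); if f(x1) < f(x2) keep [a, x2], otherwise keep [x1, b].
Step 1: [-7.0000, -3.0000], x1=-5.4720 (f=0.2228), x2=-4.5280 (f=0.2228); f(x1) = f(x2) (tie, not '<') => keep [-5.4720, -3.0000]
Step 2: [-5.4720, -3.0000], x1=-4.5277 (f=0.2231), x2=-3.9443 (f=1.1145); f(x1) < f(x2) => keep [-5.4720, -3.9443]
Step 3: [-5.4720, -3.9443], x1=-4.8884 (f=0.0125), x2=-4.5279 (f=0.2229); f(x1) < f(x2) => keep [-5.4720, -4.5279]
Final interval: [-5.4720, -4.5279]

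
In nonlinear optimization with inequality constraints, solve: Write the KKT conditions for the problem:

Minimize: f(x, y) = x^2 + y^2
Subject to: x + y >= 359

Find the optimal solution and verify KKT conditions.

KKT conditions for min x^2 + y^2 s.t. x + y >= 359:
Stationarity: 2x = mu, 2y = mu
So x = y = mu/2.
Complementary slackness: mu*(x + y - 359) = 0
Primal feasibility: x + y >= 359; dual feasibility: mu >= 0
If mu = 0 then x = y = 0, but 0 + 0 < 359 is infeasible, so the constraint is active.
Constraint active: x + y = 2*(mu/2) = 359 => mu = 359
x = y = 359/2, f = 128881/2
Verify: stationarity 2*(359/2) = 359 = mu; primal 359/2 + 359/2 = 359 >= 359; dual mu = 359 >= 0; complementary slackness 359*(359 - 359) = 0. All KKT conditions hold.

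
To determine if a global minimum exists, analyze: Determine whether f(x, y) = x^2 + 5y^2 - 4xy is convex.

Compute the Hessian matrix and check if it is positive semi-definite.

f(x,y) = x^2 + 5y^2 - 4xy
Hessian H = [[2, -4], [-4, 10]]
trace(H) = 12, det(H) = 4
Eigenvalues: (12 +/- sqrt(128)) / 2 = 11.66, 0.3431
Since both eigenvalues > 0, f is convex.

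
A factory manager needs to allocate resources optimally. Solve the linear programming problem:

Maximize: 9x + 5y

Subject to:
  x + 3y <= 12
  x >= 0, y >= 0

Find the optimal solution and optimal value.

The feasible region has vertices at [(0, 0), (12, 0), (0, 4)].
Checking objective 9x + 5y at each vertex:
  (0, 0): 9*0 + 5*0 = 0
  (12, 0): 9*12 + 5*0 = 108
  (0, 4): 9*0 + 5*4 = 20
Maximum is 108 at (12, 0).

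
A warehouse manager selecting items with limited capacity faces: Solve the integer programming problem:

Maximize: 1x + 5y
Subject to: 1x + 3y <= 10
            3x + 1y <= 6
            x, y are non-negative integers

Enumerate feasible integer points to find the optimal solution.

Constraint 1: 1x + 3y <= 10
Constraint 2: 3x + 1y <= 6
Feasible x range (need y >= 0): 0 <= x <= min(10/1, 6/3) => x in {0, ..., 2}.
Enumerate feasible integer points row by row (the coefficient of y is 5 > 0, so for each x the largest feasible y gives the best value):
  x = 0: y <= min((10 - 1*0)/3, (6 - 3*0)/1) => y in {0, ..., 3}; best 1*0 + 5*3 = 15
  x = 1: y <= min((10 - 1*1)/3, (6 - 3*1)/1) => y in {0, ..., 3}; best 1*1 + 5*3 = 16
  x = 2: y <= min((10 - 1*2)/3, (6 - 3*2)/1) => y in {0}; best 1*2 + 5*0 = 2
The maximum 1x + 5y = 16 is achieved at x = 1, y = 3.
Check: 1*1 + 3*3 = 10 <= 10 and 3*1 + 1*3 = 6 <= 6.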